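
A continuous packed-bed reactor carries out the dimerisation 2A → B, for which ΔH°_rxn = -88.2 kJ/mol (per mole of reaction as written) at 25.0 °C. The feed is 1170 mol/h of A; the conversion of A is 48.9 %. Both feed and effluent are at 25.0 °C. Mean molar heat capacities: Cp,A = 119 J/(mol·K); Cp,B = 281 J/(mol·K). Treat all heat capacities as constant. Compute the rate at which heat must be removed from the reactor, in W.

Q_out = 7010 W

Extent of reaction ξ = 0.489 × 1170 / 2 = 286.06 mol/h
Reaction term: ξ·ΔH°_rxn = 286.06 × -88.2 = -25231 kJ/h
Q = ΔH = -25231 kJ/h = -7.0086 kW
Heat removed = 7008.6 W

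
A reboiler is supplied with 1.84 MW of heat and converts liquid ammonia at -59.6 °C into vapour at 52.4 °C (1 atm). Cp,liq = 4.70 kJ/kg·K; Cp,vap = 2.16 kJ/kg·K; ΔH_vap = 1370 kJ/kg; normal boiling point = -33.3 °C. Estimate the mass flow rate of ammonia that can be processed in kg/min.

Δh = 4.70×(-33.3−-59.6) + 1370 + 2.16×(52.4−-33.3) = 1678.7 kJ/kg
Q = 1.84 MW = 1840 kJ/s = 110400 kJ/min
ṁ = Q/Δh = 110400 / 1678.7 = 65.764 kg/min

ṁ = 65.8 kg/min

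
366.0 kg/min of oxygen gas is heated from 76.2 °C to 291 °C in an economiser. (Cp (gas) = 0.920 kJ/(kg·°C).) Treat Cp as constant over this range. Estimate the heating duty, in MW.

Q = 1.21 MW

Q = ṁ·Cp·ΔT = 366.0 × 0.920 × (291 − 76.2) = 72327 kJ/min
Converting: 72327 / 60 s = 1205.5 kW
Heating duty = 1.2055 MW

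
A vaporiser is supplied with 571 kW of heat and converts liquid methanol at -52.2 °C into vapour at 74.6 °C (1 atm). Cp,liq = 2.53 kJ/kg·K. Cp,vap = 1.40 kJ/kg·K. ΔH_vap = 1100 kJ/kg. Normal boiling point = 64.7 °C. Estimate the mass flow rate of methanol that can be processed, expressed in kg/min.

ṁ = 24.3 kg/min

Δh = 2.53×(64.7−-52.2) + 1100 + 1.40×(74.6−64.7) = 1409.6 kJ/kg
Q = 571 kW = 571 kJ/s = 34260 kJ/min
ṁ = Q/Δh = 34260 / 1409.6 = 24.304 kg/min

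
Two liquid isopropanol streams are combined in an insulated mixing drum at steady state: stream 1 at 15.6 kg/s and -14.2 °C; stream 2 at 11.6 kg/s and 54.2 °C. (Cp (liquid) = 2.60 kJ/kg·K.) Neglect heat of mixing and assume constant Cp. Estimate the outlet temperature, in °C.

Adiabatic, steady state ⇒ Σ ṁᵢCp,ᵢ(T_out − Tᵢ) = 0
T_out = Σ ṁᵢCp,ᵢTᵢ / Σ ṁᵢCp,ᵢ
      = 1058.7 / 70.72 = 14.971 °C

T_out = 15.0 °C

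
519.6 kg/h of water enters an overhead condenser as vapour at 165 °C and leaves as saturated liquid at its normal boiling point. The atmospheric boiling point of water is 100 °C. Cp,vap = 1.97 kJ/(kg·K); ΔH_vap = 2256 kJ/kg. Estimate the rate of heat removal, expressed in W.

Q_c = 344000 W

vapour 165→100 °C: -128.05 kJ/kg
condensation at 100 °C: -2256 kJ/kg
Δh = -128.05 + -2256 = -2384.1 kJ/kg
Q = ṁ·Δh = 519.6 kg/h × -2384.1 kJ/kg = -1.2388e+06 kJ/h
|Q| = 344.1 kW = 344100 W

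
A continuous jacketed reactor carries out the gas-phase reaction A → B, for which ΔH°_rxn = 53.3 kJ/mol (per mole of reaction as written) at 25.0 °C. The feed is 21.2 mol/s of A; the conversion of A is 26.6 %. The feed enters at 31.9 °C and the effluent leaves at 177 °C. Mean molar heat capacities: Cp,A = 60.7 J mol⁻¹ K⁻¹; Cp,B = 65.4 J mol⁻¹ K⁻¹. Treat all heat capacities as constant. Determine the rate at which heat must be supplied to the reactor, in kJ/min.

Extent of reaction ξ = 0.266 × 21.2 = 5.6392 mol/s
Reaction term: ξ·ΔH°_rxn = 5.6392 × 53.3 = 300.57 kJ/s
Sensible, feed 31.9→25 °C: -8.8792 kJ/s
Outlet flows (mol/s): A 15.561, B 5.6392
Sensible, products 25→177 °C: 199.63 kJ/s
Q = ΔH = 491.32 kJ/s = 491.32 kW
Heat supplied = 29479 kJ/min

Q_in = 29500 kJ/min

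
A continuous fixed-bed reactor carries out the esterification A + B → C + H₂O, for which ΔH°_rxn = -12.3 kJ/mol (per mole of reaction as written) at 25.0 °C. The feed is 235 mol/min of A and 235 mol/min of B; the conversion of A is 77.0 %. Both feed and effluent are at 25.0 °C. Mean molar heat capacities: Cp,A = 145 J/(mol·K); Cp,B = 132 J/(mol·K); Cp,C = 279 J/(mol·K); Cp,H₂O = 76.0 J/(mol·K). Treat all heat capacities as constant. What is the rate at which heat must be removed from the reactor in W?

Extent of reaction ξ = 0.770 × 235 = 180.95 mol/min
Reaction term: ξ·ΔH°_rxn = 180.95 × -12.3 = -2225.7 kJ/min
Q = ΔH = -2225.7 kJ/min = -37.095 kW
Heat removed = 37095 W

Q_out = 37100 W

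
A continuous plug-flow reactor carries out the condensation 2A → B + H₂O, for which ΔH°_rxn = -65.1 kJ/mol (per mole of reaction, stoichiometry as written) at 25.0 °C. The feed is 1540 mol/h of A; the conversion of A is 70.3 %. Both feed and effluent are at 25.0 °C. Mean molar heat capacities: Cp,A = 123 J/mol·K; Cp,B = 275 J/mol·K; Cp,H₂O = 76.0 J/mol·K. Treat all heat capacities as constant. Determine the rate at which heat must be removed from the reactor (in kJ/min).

Extent of reaction ξ = 0.703 × 1540 / 2 = 541.31 mol/h
Reaction term: ξ·ΔH°_rxn = 541.31 × -65.1 = -35239 kJ/h
Q = ΔH = -35239 kJ/h = -9.7887 kW
Heat removed = 587.32 kJ/min

Q_out = 587 kJ/min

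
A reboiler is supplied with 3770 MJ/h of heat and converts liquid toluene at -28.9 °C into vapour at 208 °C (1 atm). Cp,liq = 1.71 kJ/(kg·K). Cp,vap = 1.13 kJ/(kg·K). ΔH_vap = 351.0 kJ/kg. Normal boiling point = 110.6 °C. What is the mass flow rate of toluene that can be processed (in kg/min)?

ṁ = 89.8 kg/min

Δh = 1.71×(110.6−-28.9) + 351.0 + 1.13×(208−110.6) = 699.61 kJ/kg
Q = 3770 MJ/h = 1047.2 kJ/s = 62833 kJ/min
ṁ = Q/Δh = 62833 / 699.61 = 89.812 kg/min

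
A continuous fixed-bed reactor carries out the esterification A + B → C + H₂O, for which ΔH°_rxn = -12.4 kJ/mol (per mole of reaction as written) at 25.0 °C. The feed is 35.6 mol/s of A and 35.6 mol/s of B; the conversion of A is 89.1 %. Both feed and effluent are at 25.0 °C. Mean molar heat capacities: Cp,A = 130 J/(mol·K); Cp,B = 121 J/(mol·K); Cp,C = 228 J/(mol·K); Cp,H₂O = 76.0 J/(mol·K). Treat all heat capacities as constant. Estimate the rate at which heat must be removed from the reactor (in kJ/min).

Q_out = 23600 kJ/min

Extent of reaction ξ = 0.891 × 35.6 = 31.72 mol/s
Reaction term: ξ·ΔH°_rxn = 31.72 × -12.4 = -393.32 kJ/s
Q = ΔH = -393.32 kJ/s = -393.32 kW
Heat removed = 23599 kJ/min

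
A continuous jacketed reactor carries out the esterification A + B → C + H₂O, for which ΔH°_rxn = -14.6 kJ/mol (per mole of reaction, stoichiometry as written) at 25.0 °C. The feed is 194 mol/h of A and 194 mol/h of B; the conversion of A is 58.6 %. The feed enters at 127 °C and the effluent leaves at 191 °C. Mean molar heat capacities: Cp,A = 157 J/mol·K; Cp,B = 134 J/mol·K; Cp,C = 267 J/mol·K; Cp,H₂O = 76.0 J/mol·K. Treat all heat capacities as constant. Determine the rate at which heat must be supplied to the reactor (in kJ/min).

Q_in = 48.9 kJ/min

Extent of reaction ξ = 0.586 × 194 = 113.68 mol/h
Reaction term: ξ·ΔH°_rxn = 113.68 × -14.6 = -1659.8 kJ/h
Sensible, feed 127→25 °C: -5758.3 kJ/h
Outlet flows (mol/h): A 80.316, B 80.316, C 113.68, H₂O 113.68
Sensible, products 25→191 °C: 10353 kJ/h
Q = ΔH = 2934.6 kJ/h = 0.81516 kW
Heat supplied = 48.91 kJ/min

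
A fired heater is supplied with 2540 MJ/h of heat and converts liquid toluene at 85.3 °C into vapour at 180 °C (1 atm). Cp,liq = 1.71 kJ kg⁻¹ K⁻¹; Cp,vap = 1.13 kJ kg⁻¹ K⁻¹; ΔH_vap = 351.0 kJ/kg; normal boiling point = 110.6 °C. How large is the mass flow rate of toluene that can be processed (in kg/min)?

ṁ = 89.6 kg/min

Δh = 1.71×(110.6−85.3) + 351.0 + 1.13×(180−110.6) = 472.68 kJ/kg
Q = 2540 MJ/h = 705.56 kJ/s = 42333 kJ/min
ṁ = Q/Δh = 42333 / 472.68 = 89.559 kg/min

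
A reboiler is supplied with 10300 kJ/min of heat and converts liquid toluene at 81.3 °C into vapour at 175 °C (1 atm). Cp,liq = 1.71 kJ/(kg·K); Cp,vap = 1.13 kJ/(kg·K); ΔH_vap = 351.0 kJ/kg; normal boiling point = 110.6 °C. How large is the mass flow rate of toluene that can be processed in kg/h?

ṁ = 1300 kg/h

Δh = 1.71×(110.6−81.3) + 351.0 + 1.13×(175−110.6) = 473.88 kJ/kg
Q = 10300 kJ/min = 171.67 kJ/s = 618000 kJ/h
ṁ = Q/Δh = 618000 / 473.88 = 1304.1 kg/h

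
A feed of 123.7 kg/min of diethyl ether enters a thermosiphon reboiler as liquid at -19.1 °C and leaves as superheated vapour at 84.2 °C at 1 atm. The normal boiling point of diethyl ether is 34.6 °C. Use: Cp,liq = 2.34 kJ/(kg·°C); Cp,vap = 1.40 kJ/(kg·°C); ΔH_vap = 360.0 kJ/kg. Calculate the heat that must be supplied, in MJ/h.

liquid -19.1→34.6 °C: 125.66 kJ/kg
vaporisation at 34.6 °C: 360 kJ/kg
vapour 34.6→84.2 °C: 69.44 kJ/kg
Δh = 125.66 + 360 + 69.44 = 555.1 kJ/kg
Q = ṁ·Δh = 123.7 kg/min × 555.1 kJ/kg = 68666 kJ/min
|Q| = 1144.4 kW = 4119.9 MJ/h

Q = 4120 MJ/h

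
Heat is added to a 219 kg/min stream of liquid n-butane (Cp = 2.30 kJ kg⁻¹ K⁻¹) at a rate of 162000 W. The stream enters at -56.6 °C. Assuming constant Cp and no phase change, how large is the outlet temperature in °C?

Q = 162000 W = 9720 kJ/min
ΔT = Q/(ṁ·Cp) = 9720/(219×2.30) = 19.297 K
T_out = -56.6 + 19.297 = -37.303 °C

T_out = -37.3 °C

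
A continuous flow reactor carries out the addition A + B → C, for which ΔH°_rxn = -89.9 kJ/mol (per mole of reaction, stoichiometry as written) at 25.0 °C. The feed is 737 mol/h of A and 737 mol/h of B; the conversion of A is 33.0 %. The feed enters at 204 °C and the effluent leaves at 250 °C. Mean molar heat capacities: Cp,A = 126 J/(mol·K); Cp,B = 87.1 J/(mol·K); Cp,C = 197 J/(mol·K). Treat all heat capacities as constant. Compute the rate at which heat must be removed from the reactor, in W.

Q_out = 4310 W

Extent of reaction ξ = 0.330 × 737 = 243.21 mol/h
Reaction term: ξ·ΔH°_rxn = 243.21 × -89.9 = -21865 kJ/h
Sensible, feed 204→25 °C: -28113 kJ/h
Outlet flows (mol/h): A 493.79, B 493.79, C 243.21
Sensible, products 25→250 °C: 34456 kJ/h
Q = ΔH = -15521 kJ/h = -4.3114 kW
Heat removed = 4311.4 W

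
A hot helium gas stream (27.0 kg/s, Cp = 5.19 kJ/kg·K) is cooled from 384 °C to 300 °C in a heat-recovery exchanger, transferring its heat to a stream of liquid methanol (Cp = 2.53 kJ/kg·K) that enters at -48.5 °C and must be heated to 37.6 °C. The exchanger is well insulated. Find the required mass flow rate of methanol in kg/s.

ṁ_c = 54.0 kg/s

Heat released by hot stream: Q = 27.0 × 5.19 × (384 − 300) = 11771 kJ/s
Energy balance on cold side (adiabatic exchanger): Q = ṁ_c·Cp_c·(T_c,out − T_c,in)
ṁ_c = 11771 / [2.53 × (37.6 − -48.5)] = 54.036 kg/s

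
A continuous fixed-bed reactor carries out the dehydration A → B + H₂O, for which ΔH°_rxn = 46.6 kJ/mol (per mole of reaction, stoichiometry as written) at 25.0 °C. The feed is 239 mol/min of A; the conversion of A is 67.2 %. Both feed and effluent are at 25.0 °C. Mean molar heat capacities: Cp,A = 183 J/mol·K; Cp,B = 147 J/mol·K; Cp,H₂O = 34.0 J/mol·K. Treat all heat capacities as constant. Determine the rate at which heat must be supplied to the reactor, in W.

Extent of reaction ξ = 0.672 × 239 = 160.61 mol/min
Reaction term: ξ·ΔH°_rxn = 160.61 × 46.6 = 7484.3 kJ/min
Q = ΔH = 7484.3 kJ/min = 124.74 kW
Heat supplied = 124740 W

Q_in = 125000 W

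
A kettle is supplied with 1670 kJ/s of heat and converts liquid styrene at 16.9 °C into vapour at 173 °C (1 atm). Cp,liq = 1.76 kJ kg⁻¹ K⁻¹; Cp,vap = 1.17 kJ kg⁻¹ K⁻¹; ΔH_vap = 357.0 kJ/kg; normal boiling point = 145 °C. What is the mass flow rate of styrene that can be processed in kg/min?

ṁ = 163 kg/min

Δh = 1.76×(145−16.9) + 357.0 + 1.17×(173−145) = 615.22 kJ/kg
Q = 1670 kJ/s = 1670 kJ/s = 100200 kJ/min
ṁ = Q/Δh = 100200 / 615.22 = 162.87 kg/min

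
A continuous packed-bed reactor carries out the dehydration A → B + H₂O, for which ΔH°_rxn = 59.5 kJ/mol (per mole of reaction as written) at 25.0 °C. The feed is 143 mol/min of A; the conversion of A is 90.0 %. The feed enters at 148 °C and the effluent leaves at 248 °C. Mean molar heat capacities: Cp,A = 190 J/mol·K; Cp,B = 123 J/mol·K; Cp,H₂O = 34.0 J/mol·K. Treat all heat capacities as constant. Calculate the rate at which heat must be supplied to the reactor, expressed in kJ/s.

Q_in = 157 kJ/s

Extent of reaction ξ = 0.900 × 143 = 128.7 mol/min
Reaction term: ξ·ΔH°_rxn = 128.7 × 59.5 = 7657.7 kJ/min
Sensible, feed 148→25 °C: -3341.9 kJ/min
Outlet flows (mol/min): A 14.3, B 128.7, H₂O 128.7
Sensible, products 25→248 °C: 5111.8 kJ/min
Q = ΔH = 9427.5 kJ/min = 157.13 kW
Heat supplied = 157.13 kJ/s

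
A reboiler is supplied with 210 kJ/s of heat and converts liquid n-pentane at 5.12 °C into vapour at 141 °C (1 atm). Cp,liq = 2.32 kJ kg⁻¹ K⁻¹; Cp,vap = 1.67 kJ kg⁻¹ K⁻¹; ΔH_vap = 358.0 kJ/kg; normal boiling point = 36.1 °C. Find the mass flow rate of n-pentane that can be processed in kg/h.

Δh = 2.32×(36.1−5.12) + 358.0 + 1.67×(141−36.1) = 605.06 kJ/kg
Q = 210 kJ/s = 210 kJ/s = 756000 kJ/h
ṁ = Q/Δh = 756000 / 605.06 = 1249.5 kg/h

ṁ = 1250 kg/h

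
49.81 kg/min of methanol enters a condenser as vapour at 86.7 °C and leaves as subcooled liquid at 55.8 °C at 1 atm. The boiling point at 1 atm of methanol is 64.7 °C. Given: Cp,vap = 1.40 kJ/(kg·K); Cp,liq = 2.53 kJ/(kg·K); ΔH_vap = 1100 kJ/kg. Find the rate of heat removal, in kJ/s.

Q_c = 957 kJ/s

vapour 86.7→64.7 °C: -30.8 kJ/kg
condensation at 64.7 °C: -1100 kJ/kg
liquid 64.7→55.8 °C: -22.517 kJ/kg
Δh = -30.8 + -1100 + -22.517 = -1153.3 kJ/kg
Q = ṁ·Δh = 49.81 kg/min × -1153.3 kJ/kg = -57447 kJ/min
|Q| = 957.45 kW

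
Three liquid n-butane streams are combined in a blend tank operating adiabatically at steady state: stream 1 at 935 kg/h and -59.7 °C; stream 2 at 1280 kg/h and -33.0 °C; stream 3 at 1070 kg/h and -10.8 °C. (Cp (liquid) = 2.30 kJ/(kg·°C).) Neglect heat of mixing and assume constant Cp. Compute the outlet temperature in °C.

T_out = -33.4 °C

Energy balance with Q = 0: Σ ṁᵢCp,ᵢ(T_out − Tᵢ) = 0
T_out = Σ ṁᵢCp,ᵢTᵢ / Σ ṁᵢCp,ᵢ
      = -252120 / 7555.5 = -33.368 °C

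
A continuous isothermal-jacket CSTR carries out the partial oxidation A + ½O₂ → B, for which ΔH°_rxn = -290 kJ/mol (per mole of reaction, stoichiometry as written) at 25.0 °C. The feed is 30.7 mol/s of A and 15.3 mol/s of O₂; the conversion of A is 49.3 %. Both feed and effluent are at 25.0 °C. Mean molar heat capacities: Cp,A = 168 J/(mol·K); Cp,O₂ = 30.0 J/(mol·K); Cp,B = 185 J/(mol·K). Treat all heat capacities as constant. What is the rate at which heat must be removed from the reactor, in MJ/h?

Extent of reaction ξ = 0.493 × 30.7 = 15.135 mol/s
Reaction term: ξ·ΔH°_rxn = 15.135 × -290 = -4389.2 kJ/s
Q = ΔH = -4389.2 kJ/s = -4389.2 kW
Heat removed = 15801 MJ/h

Q_out = 15800 MJ/h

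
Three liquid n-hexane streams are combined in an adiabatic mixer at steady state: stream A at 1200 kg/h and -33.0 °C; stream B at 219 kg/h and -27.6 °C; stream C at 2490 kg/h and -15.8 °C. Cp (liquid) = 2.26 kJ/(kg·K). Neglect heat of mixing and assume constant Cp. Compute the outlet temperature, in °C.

T_out = -21.7 °C

Adiabatic, steady state ⇒ Σ ṁᵢCp,ᵢ(T_out − Tᵢ) = 0
Σ ṁᵢCp,ᵢTᵢ = 1200×2.26×-33.0 + 219×2.26×-27.6 + 2490×2.26×-15.8 = -192070
Σ ṁᵢCp,ᵢ = 1200×2.26 + 219×2.26 + 2490×2.26 = 8834.3
T_out = -192070 / 8834.3 = -21.741 °C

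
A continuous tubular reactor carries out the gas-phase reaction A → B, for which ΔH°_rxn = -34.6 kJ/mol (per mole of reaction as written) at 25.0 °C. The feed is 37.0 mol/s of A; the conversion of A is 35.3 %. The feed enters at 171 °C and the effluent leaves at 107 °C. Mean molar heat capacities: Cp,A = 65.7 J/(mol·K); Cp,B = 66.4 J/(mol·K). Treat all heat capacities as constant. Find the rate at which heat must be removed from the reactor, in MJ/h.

Extent of reaction ξ = 0.353 × 37.0 = 13.061 mol/s
Reaction term: ξ·ΔH°_rxn = 13.061 × -34.6 = -451.91 kJ/s
Sensible, feed 171→25 °C: -354.91 kJ/s
Outlet flows (mol/s): A 23.939, B 13.061
Sensible, products 25→107 °C: 200.08 kJ/s
Q = ΔH = -606.74 kJ/s = -606.74 kW
Heat removed = 2184.3 MJ/h

Q_out = 2180 MJ/h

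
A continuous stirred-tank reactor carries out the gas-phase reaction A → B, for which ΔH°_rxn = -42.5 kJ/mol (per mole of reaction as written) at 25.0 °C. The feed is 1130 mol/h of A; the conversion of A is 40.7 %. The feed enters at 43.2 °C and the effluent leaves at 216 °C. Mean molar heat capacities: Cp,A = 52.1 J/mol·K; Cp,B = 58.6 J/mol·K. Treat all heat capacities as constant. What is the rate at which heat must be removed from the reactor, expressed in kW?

Q_out = 2.44 kW

Extent of reaction ξ = 0.407 × 1130 = 459.91 mol/h
Reaction term: ξ·ΔH°_rxn = 459.91 × -42.5 = -19546 kJ/h
Sensible, feed 43.2→25 °C: -1071.5 kJ/h
Outlet flows (mol/h): A 670.09, B 459.91
Sensible, products 25→216 °C: 11816 kJ/h
Q = ΔH = -8801.9 kJ/h = -2.445 kW
Heat removed = 2.445 kW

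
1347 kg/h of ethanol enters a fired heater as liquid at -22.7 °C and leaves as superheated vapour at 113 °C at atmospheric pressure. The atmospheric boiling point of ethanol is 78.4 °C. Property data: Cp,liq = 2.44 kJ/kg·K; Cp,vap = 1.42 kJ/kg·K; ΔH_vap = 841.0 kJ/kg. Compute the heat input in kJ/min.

Q = 25500 kJ/min

liquid -22.7→78.4 °C: 246.68 kJ/kg
vaporisation at 78.4 °C: 841 kJ/kg
vapour 78.4→113 °C: 49.132 kJ/kg
Δh = 246.68 + 841 + 49.132 = 1136.8 kJ/kg
Q = ṁ·Δh = 1347 kg/h × 1136.8 kJ/kg = 1.5313e+06 kJ/h
|Q| = 425.36 kW = 25522 kJ/min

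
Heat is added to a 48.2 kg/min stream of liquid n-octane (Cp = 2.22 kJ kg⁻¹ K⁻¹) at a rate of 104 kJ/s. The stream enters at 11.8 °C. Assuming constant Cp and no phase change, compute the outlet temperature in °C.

Q = 104 kJ/s = 6240 kJ/min
ΔT = Q/(ṁ·Cp) = 6240/(48.2×2.22) = 58.316 K
T_out = 11.8 + 58.316 = 70.116 °C

T_out = 70.1 °C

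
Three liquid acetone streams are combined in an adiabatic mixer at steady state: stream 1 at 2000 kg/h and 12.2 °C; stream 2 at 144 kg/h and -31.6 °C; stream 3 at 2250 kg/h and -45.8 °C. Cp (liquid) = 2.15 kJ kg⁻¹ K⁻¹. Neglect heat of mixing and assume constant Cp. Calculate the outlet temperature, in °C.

T_out = -18.9 °C

Adiabatic, steady state ⇒ Σ ṁᵢCp,ᵢ(T_out − Tᵢ) = 0
T_out = Σ ṁᵢCp,ᵢTᵢ / Σ ṁᵢCp,ᵢ
      = -178880 / 9447.1 = -18.935 °C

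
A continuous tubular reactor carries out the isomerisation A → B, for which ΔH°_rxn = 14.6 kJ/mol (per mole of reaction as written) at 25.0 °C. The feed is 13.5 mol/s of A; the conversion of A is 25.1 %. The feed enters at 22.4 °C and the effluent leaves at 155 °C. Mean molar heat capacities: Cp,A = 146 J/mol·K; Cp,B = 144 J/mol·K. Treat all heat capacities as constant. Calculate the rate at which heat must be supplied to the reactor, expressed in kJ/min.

Q_in = 18600 kJ/min

Extent of reaction ξ = 0.251 × 13.5 = 3.3885 mol/s
Reaction term: ξ·ΔH°_rxn = 3.3885 × 14.6 = 49.472 kJ/s
Sensible, feed 22.4→25 °C: 5.1246 kJ/s
Outlet flows (mol/s): A 10.111, B 3.3885
Sensible, products 25→155 °C: 255.35 kJ/s
Q = ΔH = 309.95 kJ/s = 309.95 kW
Heat supplied = 18597 kJ/min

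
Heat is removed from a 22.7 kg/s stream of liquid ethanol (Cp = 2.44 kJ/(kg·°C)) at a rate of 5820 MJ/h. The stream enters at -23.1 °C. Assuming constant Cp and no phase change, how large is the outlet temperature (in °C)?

T_out = -52.3 °C

Q = 5820 MJ/h = 1616.7 kJ/s
ΔT = Q/(ṁ·Cp) = 1616.7/(22.7×2.44) = 29.188 K
T_out = -23.1 − 29.188 = -52.288 °C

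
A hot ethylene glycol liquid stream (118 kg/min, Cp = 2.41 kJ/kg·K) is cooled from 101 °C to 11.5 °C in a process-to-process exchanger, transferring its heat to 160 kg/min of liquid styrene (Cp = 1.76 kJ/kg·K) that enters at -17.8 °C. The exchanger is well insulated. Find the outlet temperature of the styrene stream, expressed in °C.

T_c,out = 72.6 °C

Heat released by hot stream: Q = 118 × 2.41 × (101 − 11.5) = 25452 kJ/min
Energy balance on cold side (adiabatic exchanger): Q = ṁ_c·Cp_c·(T_c,out − T_c,in)
T_c,out = -17.8 + 25452/(160 × 1.76) = 72.584 °C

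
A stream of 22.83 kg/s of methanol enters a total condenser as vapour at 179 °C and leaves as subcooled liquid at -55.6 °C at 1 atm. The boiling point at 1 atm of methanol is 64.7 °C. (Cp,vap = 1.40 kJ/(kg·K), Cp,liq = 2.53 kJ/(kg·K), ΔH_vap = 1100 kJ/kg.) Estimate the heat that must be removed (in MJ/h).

Q_c = 129000 MJ/h

vapour 179→64.7 °C: -160.02 kJ/kg
condensation at 64.7 °C: -1100 kJ/kg
liquid 64.7→-55.6 °C: -304.36 kJ/kg
Δh = -160.02 + -1100 + -304.36 = -1564.4 kJ/kg
Q = ṁ·Δh = 22.83 kg/s × -1564.4 kJ/kg = -35715 kJ/s
|Q| = 35715 kW = 128570 MJ/h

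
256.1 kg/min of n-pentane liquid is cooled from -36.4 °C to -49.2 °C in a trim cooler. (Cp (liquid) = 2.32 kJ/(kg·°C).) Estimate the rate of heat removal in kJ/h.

Q = ṁ·Cp·ΔT = 256.1 × 2.32 × (-49.2 − -36.4) = -7605.1 kJ/min
Converting: 7605.1 / 60 s = 126.75 kW
Cooling duty = 456310 kJ/h

Q_c = 456000 kJ/h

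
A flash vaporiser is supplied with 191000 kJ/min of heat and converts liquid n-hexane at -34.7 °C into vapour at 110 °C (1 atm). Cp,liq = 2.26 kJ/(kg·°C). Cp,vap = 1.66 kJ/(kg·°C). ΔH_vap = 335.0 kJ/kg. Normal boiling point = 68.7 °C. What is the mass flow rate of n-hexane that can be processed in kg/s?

Δh = 2.26×(68.7−-34.7) + 335.0 + 1.66×(110−68.7) = 637.24 kJ/kg
Q = 191000 kJ/min = 3183.3 kJ/s = 3183.3 kJ/s
ṁ = Q/Δh = 3183.3 / 637.24 = 4.9955 kg/s

ṁ = 5.00 kg/s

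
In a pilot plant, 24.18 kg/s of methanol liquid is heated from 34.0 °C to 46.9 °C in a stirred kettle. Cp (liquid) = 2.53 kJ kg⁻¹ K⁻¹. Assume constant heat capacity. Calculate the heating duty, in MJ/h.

Q = 2840 MJ/h

Q = ṁ·Cp·ΔT = 24.18 × 2.53 × (46.9 − 34.0) = 789.16 kJ/s
Heating duty = 2841 MJ/h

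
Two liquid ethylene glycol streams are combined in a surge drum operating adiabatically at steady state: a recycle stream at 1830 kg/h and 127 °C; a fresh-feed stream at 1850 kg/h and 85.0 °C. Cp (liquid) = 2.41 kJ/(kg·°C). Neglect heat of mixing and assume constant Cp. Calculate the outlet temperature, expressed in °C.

No heat crosses the boundary, so H_out = H_in.
Σ ṁᵢCp,ᵢTᵢ = 1830×2.41×127 + 1850×2.41×85.0 = 939080
Σ ṁᵢCp,ᵢ = 1830×2.41 + 1850×2.41 = 8868.8
T_out = 939080 / 8868.8 = 105.89 °C

T_out = 106 °C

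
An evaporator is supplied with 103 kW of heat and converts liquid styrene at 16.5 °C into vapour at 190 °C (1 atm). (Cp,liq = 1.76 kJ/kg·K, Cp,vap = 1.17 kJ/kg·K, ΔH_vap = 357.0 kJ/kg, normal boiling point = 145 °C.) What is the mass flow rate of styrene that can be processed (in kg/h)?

ṁ = 583 kg/h

Δh = 1.76×(145−16.5) + 357.0 + 1.17×(190−145) = 635.81 kJ/kg
Q = 103 kW = 103 kJ/s = 370800 kJ/h
ṁ = Q/Δh = 370800 / 635.81 = 583.19 kg/h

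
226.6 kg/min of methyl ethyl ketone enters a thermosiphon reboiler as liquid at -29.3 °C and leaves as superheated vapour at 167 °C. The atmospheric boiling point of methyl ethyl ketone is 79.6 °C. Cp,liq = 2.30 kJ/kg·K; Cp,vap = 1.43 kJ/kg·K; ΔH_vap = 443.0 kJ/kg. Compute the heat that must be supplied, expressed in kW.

Q = 3090 kW

liquid -29.3→79.6 °C: 250.47 kJ/kg
vaporisation at 79.6 °C: 443 kJ/kg
vapour 79.6→167 °C: 124.98 kJ/kg
Δh = 250.47 + 443 + 124.98 = 818.45 kJ/kg
Q = ṁ·Δh = 226.6 kg/min × 818.45 kJ/kg = 185460 kJ/min
|Q| = 3091 kW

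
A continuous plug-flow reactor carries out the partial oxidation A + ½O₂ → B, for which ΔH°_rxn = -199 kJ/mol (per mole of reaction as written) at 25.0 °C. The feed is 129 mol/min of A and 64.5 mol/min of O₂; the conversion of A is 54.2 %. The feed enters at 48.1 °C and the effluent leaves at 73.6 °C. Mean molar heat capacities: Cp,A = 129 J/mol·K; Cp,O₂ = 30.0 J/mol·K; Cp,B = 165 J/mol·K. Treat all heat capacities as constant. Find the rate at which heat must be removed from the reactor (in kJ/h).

Q_out = 802000 kJ/h

Extent of reaction ξ = 0.542 × 129 = 69.918 mol/min
Reaction term: ξ·ΔH°_rxn = 69.918 × -199 = -13914 kJ/min
Sensible, feed 48.1→25 °C: -429.11 kJ/min
Outlet flows (mol/min): A 59.082, O₂ 29.541, B 69.918
Sensible, products 25→73.6 °C: 974.15 kJ/min
Q = ΔH = -13369 kJ/min = -222.81 kW
Heat removed = 802120 kJ/h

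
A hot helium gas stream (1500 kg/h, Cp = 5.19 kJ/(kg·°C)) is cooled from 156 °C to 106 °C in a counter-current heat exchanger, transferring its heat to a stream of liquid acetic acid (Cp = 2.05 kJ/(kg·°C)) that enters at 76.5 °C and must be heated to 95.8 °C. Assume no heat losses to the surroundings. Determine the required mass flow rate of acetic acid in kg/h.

ṁ_c = 9840 kg/h

Heat released by hot stream: Q = 1500 × 5.19 × (156 − 106) = 389250 kJ/h
Energy balance on cold side (adiabatic exchanger): Q = ṁ_c·Cp_c·(T_c,out − T_c,in)
ṁ_c = 389250 / [2.05 × (95.8 − 76.5)] = 9838.2 kg/h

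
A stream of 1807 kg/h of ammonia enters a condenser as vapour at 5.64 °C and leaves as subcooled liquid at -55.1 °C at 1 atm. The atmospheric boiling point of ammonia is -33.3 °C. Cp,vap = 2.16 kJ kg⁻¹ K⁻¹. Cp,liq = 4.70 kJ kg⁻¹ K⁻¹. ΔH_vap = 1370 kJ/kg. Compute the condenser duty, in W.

vapour 5.64→-33.3 °C: -84.11 kJ/kg
condensation at -33.3 °C: -1370 kJ/kg
liquid -33.3→-55.1 °C: -102.46 kJ/kg
Δh = -84.11 + -1370 + -102.46 = -1556.6 kJ/kg
Q = ṁ·Δh = 1807 kg/h × -1556.6 kJ/kg = -2.8127e+06 kJ/h
|Q| = 781.31 kW = 781310 W

Q_c = 781000 W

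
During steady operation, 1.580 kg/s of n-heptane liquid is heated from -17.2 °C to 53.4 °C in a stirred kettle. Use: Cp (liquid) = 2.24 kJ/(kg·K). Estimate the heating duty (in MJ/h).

Q = 900 MJ/h

Q = ṁ·Cp·ΔT = 1.580 × 2.24 × (53.4 − -17.2) = 249.87 kJ/s
Heating duty = 899.52 MJ/h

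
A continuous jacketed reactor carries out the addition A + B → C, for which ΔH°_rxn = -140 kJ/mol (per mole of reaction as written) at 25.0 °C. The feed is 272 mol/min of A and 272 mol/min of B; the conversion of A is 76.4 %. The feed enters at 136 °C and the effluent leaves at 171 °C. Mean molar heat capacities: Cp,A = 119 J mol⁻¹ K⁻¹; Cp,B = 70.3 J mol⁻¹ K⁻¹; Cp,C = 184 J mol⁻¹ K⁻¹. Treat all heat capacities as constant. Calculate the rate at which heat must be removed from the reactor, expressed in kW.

Q_out = 458 kW

Extent of reaction ξ = 0.764 × 272 = 207.81 mol/min
Reaction term: ξ·ΔH°_rxn = 207.81 × -140 = -29093 kJ/min
Sensible, feed 136→25 °C: -5715.3 kJ/min
Outlet flows (mol/min): A 64.192, B 64.192, C 207.81
Sensible, products 25→171 °C: 7356.7 kJ/min
Q = ΔH = -27452 kJ/min = -457.53 kW
Heat removed = 457.53 kW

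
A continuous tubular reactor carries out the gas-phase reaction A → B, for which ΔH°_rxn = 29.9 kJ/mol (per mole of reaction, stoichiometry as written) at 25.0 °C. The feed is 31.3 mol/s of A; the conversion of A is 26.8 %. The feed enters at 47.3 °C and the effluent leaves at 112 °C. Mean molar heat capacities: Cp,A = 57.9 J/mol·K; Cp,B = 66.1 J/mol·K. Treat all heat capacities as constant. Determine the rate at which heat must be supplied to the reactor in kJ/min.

Extent of reaction ξ = 0.268 × 31.3 = 8.3884 mol/s
Reaction term: ξ·ΔH°_rxn = 8.3884 × 29.9 = 250.81 kJ/s
Sensible, feed 47.3→25 °C: -40.414 kJ/s
Outlet flows (mol/s): A 22.912, B 8.3884
Sensible, products 25→112 °C: 163.65 kJ/s
Q = ΔH = 374.05 kJ/s = 374.05 kW
Heat supplied = 22443 kJ/min

Q_in = 22400 kJ/min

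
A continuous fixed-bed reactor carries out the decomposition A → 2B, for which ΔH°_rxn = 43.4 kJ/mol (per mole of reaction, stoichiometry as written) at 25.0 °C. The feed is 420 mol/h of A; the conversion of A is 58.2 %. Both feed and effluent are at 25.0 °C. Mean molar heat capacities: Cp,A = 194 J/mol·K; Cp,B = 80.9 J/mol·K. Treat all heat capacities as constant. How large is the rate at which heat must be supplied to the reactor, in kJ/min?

Q_in = 177 kJ/min

Extent of reaction ξ = 0.582 × 420 = 244.44 mol/h
Reaction term: ξ·ΔH°_rxn = 244.44 × 43.4 = 10609 kJ/h
Q = ΔH = 10609 kJ/h = 2.9469 kW
Heat supplied = 176.81 kJ/min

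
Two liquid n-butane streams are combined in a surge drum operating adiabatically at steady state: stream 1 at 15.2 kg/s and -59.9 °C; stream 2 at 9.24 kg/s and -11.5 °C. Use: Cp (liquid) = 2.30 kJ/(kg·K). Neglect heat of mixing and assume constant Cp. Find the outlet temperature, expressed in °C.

Adiabatic, steady state ⇒ Σ ṁᵢCp,ᵢ(T_out − Tᵢ) = 0
Σ ṁᵢCp,ᵢTᵢ = 15.2×2.30×-59.9 + 9.24×2.30×-11.5 = -2338.5
Σ ṁᵢCp,ᵢ = 15.2×2.30 + 9.24×2.30 = 56.212
T_out = -2338.5 / 56.212 = -41.601 °C

T_out = -41.6 °C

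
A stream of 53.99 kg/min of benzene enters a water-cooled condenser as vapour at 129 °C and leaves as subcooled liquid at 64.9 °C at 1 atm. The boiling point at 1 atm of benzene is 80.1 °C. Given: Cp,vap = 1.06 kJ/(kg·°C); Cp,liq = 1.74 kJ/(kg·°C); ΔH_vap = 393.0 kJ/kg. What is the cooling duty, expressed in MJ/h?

Q_c = 1530 MJ/h

vapour 129→80.1 °C: -51.834 kJ/kg
condensation at 80.1 °C: -393 kJ/kg
liquid 80.1→64.9 °C: -26.448 kJ/kg
Δh = -51.834 + -393 + -26.448 = -471.28 kJ/kg
Q = ṁ·Δh = 53.99 kg/min × -471.28 kJ/kg = -25445 kJ/min
|Q| = 424.08 kW = 1526.7 MJ/h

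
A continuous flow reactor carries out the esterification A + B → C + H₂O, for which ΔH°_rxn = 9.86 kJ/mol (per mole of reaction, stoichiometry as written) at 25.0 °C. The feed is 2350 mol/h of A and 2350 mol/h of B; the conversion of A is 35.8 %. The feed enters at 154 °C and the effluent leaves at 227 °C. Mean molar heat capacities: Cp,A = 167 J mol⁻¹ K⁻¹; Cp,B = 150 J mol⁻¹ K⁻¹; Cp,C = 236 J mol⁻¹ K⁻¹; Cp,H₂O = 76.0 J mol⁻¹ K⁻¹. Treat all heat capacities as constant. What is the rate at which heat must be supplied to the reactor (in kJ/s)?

Extent of reaction ξ = 0.358 × 2350 = 841.3 mol/h
Reaction term: ξ·ΔH°_rxn = 841.3 × 9.86 = 8295.2 kJ/h
Sensible, feed 154→25 °C: -96099 kJ/h
Outlet flows (mol/h): A 1508.7, B 1508.7, C 841.3, H₂O 841.3
Sensible, products 25→227 °C: 149630 kJ/h
Q = ΔH = 61827 kJ/h = 17.174 kW
Heat supplied = 17.174 kJ/s

Q_in = 17.2 kJ/s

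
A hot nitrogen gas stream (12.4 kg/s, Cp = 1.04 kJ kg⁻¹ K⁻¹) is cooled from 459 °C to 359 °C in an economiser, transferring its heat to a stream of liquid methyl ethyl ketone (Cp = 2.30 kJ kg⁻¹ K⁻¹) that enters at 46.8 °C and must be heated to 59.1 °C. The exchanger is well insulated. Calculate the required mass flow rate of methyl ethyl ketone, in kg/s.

Heat released by hot stream: Q = 12.4 × 1.04 × (459 − 359) = 1289.6 kJ/s
Energy balance on cold side (adiabatic exchanger): Q = ṁ_c·Cp_c·(T_c,out − T_c,in)
ṁ_c = 1289.6 / [2.30 × (59.1 − 46.8)] = 45.585 kg/s

ṁ_c = 45.6 kg/s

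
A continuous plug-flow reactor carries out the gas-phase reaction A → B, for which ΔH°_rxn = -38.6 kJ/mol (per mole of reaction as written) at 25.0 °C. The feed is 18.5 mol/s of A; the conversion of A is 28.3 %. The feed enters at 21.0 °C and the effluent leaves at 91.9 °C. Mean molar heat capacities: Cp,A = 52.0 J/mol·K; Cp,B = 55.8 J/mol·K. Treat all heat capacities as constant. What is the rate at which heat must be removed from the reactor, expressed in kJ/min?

Extent of reaction ξ = 0.283 × 18.5 = 5.2355 mol/s
Reaction term: ξ·ΔH°_rxn = 5.2355 × -38.6 = -202.09 kJ/s
Sensible, feed 21.0→25 °C: 3.848 kJ/s
Outlet flows (mol/s): A 13.265, B 5.2355
Sensible, products 25→91.9 °C: 65.689 kJ/s
Q = ΔH = -132.55 kJ/s = -132.55 kW
Heat removed = 7953.2 kJ/min

Q_out = 7950 kJ/min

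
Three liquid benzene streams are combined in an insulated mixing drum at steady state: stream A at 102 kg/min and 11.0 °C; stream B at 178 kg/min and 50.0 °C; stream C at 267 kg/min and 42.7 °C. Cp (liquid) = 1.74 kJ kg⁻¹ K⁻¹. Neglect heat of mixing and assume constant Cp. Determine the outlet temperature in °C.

T_out = 39.2 °C

Adiabatic, steady state ⇒ Σ ṁᵢCp,ᵢ(T_out − Tᵢ) = 0
Σ ṁᵢCp,ᵢTᵢ = 102×1.74×11.0 + 178×1.74×50.0 + 267×1.74×42.7 = 37276
Σ ṁᵢCp,ᵢ = 102×1.74 + 178×1.74 + 267×1.74 = 951.78
T_out = 37276 / 951.78 = 39.164 °C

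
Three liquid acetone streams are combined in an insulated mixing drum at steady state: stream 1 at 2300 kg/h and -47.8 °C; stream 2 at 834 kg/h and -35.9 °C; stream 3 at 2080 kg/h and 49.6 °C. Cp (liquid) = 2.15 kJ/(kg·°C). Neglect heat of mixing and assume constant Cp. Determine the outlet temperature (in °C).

Adiabatic, steady state ⇒ Σ ṁᵢCp,ᵢ(T_out − Tᵢ) = 0
Σ ṁᵢCp,ᵢTᵢ = 2300×2.15×-47.8 + 834×2.15×-35.9 + 2080×2.15×49.6 = -78932
Σ ṁᵢCp,ᵢ = 2300×2.15 + 834×2.15 + 2080×2.15 = 11210
T_out = -78932 / 11210 = -7.0412 °C

T_out = -7.04 °C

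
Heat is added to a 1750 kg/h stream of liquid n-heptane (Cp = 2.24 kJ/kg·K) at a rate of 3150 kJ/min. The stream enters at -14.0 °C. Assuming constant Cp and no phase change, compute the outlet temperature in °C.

T_out = 34.2 °C

Q = 3150 kJ/min = 189000 kJ/h
ΔT = Q/(ṁ·Cp) = 189000/(1750×2.24) = 48.214 K
T_out = -14.0 + 48.214 = 34.214 °C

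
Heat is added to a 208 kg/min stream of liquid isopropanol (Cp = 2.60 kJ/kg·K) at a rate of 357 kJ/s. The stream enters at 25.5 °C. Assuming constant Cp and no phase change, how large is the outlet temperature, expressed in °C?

Q = 357 kJ/s = 21420 kJ/min
ΔT = Q/(ṁ·Cp) = 21420/(208×2.60) = 39.608 K
T_out = 25.5 + 39.608 = 65.108 °C

T_out = 65.1 °C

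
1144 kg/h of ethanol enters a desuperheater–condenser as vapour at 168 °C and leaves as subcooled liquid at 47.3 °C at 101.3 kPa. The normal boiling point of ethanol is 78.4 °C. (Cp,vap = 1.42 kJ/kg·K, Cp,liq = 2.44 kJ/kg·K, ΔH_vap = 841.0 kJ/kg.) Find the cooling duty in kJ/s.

Q_c = 332 kJ/s

vapour 168→78.4 °C: -127.23 kJ/kg
condensation at 78.4 °C: -841 kJ/kg
liquid 78.4→47.3 °C: -75.884 kJ/kg
Δh = -127.23 + -841 + -75.884 = -1044.1 kJ/kg
Q = ṁ·Δh = 1144 kg/h × -1044.1 kJ/kg = -1.1945e+06 kJ/h
|Q| = 331.8 kW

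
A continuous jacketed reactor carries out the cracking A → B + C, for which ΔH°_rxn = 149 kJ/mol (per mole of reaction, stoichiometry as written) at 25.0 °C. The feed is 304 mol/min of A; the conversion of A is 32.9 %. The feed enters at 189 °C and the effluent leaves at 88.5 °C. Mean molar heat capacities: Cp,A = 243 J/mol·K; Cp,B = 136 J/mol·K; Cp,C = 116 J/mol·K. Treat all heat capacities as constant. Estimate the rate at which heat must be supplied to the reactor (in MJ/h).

Q_in = 452 MJ/h

Extent of reaction ξ = 0.329 × 304 = 100.02 mol/min
Reaction term: ξ·ΔH°_rxn = 100.02 × 149 = 14902 kJ/min
Sensible, feed 189→25 °C: -12115 kJ/min
Outlet flows (mol/min): A 203.98, B 100.02, C 100.02
Sensible, products 25→88.5 °C: 4748 kJ/min
Q = ΔH = 7535.4 kJ/min = 125.59 kW
Heat supplied = 452.12 MJ/h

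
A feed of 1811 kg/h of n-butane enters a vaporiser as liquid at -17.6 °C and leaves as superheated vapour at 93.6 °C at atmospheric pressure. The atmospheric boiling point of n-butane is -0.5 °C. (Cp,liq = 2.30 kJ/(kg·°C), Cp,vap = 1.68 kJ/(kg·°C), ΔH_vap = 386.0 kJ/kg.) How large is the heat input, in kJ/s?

liquid -17.6→-0.5 °C: 39.33 kJ/kg
vaporisation at -0.5 °C: 386 kJ/kg
vapour -0.5→93.6 °C: 158.09 kJ/kg
Δh = 39.33 + 386 + 158.09 = 583.42 kJ/kg
Q = ṁ·Δh = 1811 kg/h × 583.42 kJ/kg = 1.0566e+06 kJ/h
|Q| = 293.49 kW

Q = 293 kJ/s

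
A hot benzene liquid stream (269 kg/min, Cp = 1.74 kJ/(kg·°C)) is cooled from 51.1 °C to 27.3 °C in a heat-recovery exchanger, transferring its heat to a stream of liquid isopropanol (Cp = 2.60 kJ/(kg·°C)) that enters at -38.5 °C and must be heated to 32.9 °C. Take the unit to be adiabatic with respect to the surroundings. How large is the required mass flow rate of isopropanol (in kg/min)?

ṁ_c = 60.0 kg/min

Heat released by hot stream: Q = 269 × 1.74 × (51.1 − 27.3) = 11140 kJ/min
Energy balance on cold side (adiabatic exchanger): Q = ṁ_c·Cp_c·(T_c,out − T_c,in)
ṁ_c = 11140 / [2.60 × (32.9 − -38.5)] = 60.008 kg/min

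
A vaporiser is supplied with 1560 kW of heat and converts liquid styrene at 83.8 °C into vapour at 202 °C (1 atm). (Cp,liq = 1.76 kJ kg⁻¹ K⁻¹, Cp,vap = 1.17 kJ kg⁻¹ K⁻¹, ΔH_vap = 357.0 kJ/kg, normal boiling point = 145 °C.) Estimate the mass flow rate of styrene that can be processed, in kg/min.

ṁ = 176 kg/min

Δh = 1.76×(145−83.8) + 357.0 + 1.17×(202−145) = 531.4 kJ/kg
Q = 1560 kW = 1560 kJ/s = 93600 kJ/min
ṁ = Q/Δh = 93600 / 531.4 = 176.14 kg/min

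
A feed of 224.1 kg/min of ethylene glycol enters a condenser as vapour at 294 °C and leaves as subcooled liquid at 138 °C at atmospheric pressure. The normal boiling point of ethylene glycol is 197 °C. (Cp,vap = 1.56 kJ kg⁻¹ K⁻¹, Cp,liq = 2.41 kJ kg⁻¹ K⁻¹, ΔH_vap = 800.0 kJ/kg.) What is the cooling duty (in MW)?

Q_c = 4.08 MW

vapour 294→197 °C: -151.32 kJ/kg
condensation at 197 °C: -800 kJ/kg
liquid 197→138 °C: -142.19 kJ/kg
Δh = -151.32 + -800 + -142.19 = -1093.5 kJ/kg
Q = ṁ·Δh = 224.1 kg/min × -1093.5 kJ/kg = -245060 kJ/min
|Q| = 4084.3 kW = 4.0843 MW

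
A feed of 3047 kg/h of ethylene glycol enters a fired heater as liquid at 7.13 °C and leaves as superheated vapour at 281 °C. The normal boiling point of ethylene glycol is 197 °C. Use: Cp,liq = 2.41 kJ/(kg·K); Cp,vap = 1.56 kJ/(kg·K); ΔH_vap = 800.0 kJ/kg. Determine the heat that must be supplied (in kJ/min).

Q = 70500 kJ/min

liquid 7.13→197 °C: 457.59 kJ/kg
vaporisation at 197 °C: 800 kJ/kg
vapour 197→281 °C: 131.04 kJ/kg
Δh = 457.59 + 800 + 131.04 = 1388.6 kJ/kg
Q = ṁ·Δh = 3047 kg/h × 1388.6 kJ/kg = 4.2311e+06 kJ/h
|Q| = 1175.3 kW = 70519 kJ/min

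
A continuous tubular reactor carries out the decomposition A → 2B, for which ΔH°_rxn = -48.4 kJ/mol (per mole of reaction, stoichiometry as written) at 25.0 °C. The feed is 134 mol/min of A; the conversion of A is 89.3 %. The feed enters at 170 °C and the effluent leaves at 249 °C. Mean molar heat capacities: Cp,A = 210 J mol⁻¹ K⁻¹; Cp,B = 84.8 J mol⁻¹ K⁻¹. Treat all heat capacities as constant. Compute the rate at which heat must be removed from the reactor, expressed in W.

Q_out = 77500 W

Extent of reaction ξ = 0.893 × 134 = 119.66 mol/min
Reaction term: ξ·ΔH°_rxn = 119.66 × -48.4 = -5791.6 kJ/min
Sensible, feed 170→25 °C: -4080.3 kJ/min
Outlet flows (mol/min): A 14.338, B 239.32
Sensible, products 25→249 °C: 5220.5 kJ/min
Q = ΔH = -4651.5 kJ/min = -77.525 kW
Heat removed = 77525 W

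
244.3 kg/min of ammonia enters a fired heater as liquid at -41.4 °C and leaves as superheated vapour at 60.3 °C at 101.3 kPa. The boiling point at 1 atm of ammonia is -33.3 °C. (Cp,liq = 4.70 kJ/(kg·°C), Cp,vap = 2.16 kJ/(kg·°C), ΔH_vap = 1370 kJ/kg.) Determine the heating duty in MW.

liquid -41.4→-33.3 °C: 38.07 kJ/kg
vaporisation at -33.3 °C: 1370 kJ/kg
vapour -33.3→60.3 °C: 202.18 kJ/kg
Δh = 38.07 + 1370 + 202.18 = 1610.2 kJ/kg
Q = ṁ·Δh = 244.3 kg/min × 1610.2 kJ/kg = 393380 kJ/min
|Q| = 6556.4 kW = 6.5564 MW

Q = 6.56 MW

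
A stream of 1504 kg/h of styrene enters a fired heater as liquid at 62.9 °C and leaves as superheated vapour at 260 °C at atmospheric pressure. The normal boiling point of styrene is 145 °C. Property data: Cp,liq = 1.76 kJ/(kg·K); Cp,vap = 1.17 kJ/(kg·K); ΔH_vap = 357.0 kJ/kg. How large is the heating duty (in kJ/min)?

Q = 15900 kJ/min

liquid 62.9→145 °C: 144.5 kJ/kg
vaporisation at 145 °C: 357 kJ/kg
vapour 145→260 °C: 134.55 kJ/kg
Δh = 144.5 + 357 + 134.55 = 636.05 kJ/kg
Q = ṁ·Δh = 1504 kg/h × 636.05 kJ/kg = 956610 kJ/h
|Q| = 265.73 kW = 15944 kJ/min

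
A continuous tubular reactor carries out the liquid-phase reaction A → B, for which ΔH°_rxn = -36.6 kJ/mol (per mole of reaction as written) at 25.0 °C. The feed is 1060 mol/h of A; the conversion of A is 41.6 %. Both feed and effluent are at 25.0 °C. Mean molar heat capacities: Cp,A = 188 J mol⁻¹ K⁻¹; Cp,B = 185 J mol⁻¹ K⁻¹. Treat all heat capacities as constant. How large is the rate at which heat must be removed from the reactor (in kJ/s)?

Extent of reaction ξ = 0.416 × 1060 = 440.96 mol/h
Reaction term: ξ·ΔH°_rxn = 440.96 × -36.6 = -16139 kJ/h
Q = ΔH = -16139 kJ/h = -4.4831 kW
Heat removed = 4.4831 kJ/s

Q_out = 4.48 kJ/s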